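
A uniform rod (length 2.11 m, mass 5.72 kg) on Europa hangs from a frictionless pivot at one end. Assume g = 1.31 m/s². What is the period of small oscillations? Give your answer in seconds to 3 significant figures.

For a physical pendulum T = 2π√(I/(mgd)), with d = 1.055 m from pivot to centre of mass.
I_cm = mL²/12 = 5.72 × 2.11²/12 = 2.122 kg·m²; I = I_cm + md² = 2.122 + 5.72 × 1.055² = 8.489 kg·m².
T = 2π√(8.489/(5.72 × 1.31 × 1.055)) = 6.51 s.

6.51 s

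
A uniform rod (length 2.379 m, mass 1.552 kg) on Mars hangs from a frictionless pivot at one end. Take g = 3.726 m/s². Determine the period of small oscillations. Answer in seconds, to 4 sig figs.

4.099 s

For a physical pendulum T = 2π√(I/(mgd)), with d = 1.1895 m from pivot to centre of mass.
I_cm = mL²/12 = 1.552 × 2.379²/12 = 0.73198 kg·m²; I = I_cm + md² = 0.73198 + 1.552 × 1.1895² = 2.9279 kg·m².
T = 2π√(2.9279/(1.552 × 3.726 × 1.1895)) = 4.099 s.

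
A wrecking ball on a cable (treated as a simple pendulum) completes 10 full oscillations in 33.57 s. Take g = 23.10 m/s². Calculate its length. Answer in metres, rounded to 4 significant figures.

T = 33.57/10 = 3.3570 s.
From T = 2π√(L/g), L = gT²/(4π²) = 23.10 × 3.3570²/(4π²) = 6.594 m.

6.594 m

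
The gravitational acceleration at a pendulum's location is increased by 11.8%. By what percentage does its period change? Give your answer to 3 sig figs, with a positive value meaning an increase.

T ∝ 1/√g, so T'/T = 1/√(1.118) = 0.9458.
Percentage change in T = (0.9458 − 1) × 100% = -5.42%.

-5.42%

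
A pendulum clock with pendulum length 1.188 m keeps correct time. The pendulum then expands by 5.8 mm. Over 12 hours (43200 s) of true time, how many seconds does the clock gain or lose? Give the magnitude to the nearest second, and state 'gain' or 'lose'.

T ∝ √L, so T'/T = √(1.19380/1.188) = 1.00244.
In 43200 s of true time the clock registers 43200/1.00244 = 43094.9 s, so it loses 105 s.

lose 105 s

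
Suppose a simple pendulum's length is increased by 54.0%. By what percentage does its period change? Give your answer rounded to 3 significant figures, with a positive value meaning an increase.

24.1%

T ∝ √L, so T'/T = √(1.540) = 1.241.
Percentage change in T = (1.241 − 1) × 100% = 24.1%.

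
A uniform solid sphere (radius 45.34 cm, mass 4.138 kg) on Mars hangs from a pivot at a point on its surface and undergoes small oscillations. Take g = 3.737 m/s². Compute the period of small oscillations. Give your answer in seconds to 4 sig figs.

2.590 s

I_cm = (2/5)mr² = 0.34026 kg·m². The pivot is at distance d = 0.4534 m from the centre of mass.
By the parallel-axis theorem, I = I_cm + md² = 0.34026 + 0.85066 = 1.1909 kg·m².
T = 2π√(I/(mgd)) = 2π√(1.1909/(4.138 × 3.737 × 0.4534)) = 2.590 s.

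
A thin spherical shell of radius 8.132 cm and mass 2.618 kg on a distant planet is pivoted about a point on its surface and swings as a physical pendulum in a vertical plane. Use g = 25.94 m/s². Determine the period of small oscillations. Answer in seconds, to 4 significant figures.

I_cm = (2/3)mr² = 0.011542 kg·m². The pivot is at distance d = 0.08132 m from the centre of mass.
By the parallel-axis theorem, I = I_cm + md² = 0.011542 + 0.017313 = 0.028854 kg·m².
T = 2π√(I/(mgd)) = 2π√(0.028854/(2.618 × 25.94 × 0.08132)) = 0.4542 s.

0.4542 s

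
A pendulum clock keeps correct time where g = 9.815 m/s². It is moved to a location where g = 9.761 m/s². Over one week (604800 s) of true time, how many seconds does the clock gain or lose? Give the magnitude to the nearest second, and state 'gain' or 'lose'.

The clock's period scales as T ∝ 1/√g, so T'/T = √(9.815/9.761) = 1.00276.
In 604800 s of true time the clock registers 604800/1.00276 = 603134.0 s, so it loses 1666 s.

lose 1666 s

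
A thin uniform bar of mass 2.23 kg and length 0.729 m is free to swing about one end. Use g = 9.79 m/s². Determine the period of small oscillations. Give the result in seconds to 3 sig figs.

For a physical pendulum T = 2π√(I/(mgd)), with d = 0.3645 m from pivot to centre of mass.
I_cm = mL²/12 = 2.23 × 0.729²/12 = 0.09876 kg·m²; I = I_cm + md² = 0.09876 + 2.23 × 0.3645² = 0.3950 kg·m².
T = 2π√(0.3950/(2.23 × 9.79 × 0.3645)) = 1.40 s.

1.40 s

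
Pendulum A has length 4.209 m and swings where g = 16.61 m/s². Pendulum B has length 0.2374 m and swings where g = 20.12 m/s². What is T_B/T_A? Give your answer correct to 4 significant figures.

T = 2π√(L/g), so T_B/T_A = √((L_B/g_B)/(L_A/g_A)) = √((0.2374/20.12)/(4.209/16.61)) = 0.2158.

0.2158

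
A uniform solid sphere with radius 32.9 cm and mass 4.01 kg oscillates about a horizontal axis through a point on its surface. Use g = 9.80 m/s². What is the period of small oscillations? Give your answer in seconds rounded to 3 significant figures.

1.36 s

I_cm = (2/5)mr² = 0.1736 kg·m². The pivot is at distance d = 0.329 m from the centre of mass.
By the parallel-axis theorem, I = I_cm + md² = 0.1736 + 0.4340 = 0.6077 kg·m².
T = 2π√(I/(mgd)) = 2π√(0.6077/(4.01 × 9.80 × 0.329)) = 1.36 s.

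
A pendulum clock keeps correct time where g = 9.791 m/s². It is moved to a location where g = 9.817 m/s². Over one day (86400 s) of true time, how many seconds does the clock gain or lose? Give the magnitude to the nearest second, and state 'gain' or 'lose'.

The clock's period scales as T ∝ 1/√g, so T'/T = √(9.791/9.817) = 0.998675.
In 86400 s of true time the clock registers 86400/0.998675 = 86514.6 s, so it gains 115 s.

gain 115 s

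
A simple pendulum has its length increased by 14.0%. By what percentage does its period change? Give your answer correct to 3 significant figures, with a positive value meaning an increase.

6.77%

T ∝ √L, so T'/T = √(1.140) = 1.068.
Percentage change in T = (1.068 − 1) × 100% = 6.77%.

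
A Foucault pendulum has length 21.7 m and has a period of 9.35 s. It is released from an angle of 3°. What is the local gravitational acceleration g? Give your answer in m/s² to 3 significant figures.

From T = 2π√(L/g), g = 4π²L/T² = 4π² × 21.7/9.350² = 9.80 m/s².

9.80 m/s²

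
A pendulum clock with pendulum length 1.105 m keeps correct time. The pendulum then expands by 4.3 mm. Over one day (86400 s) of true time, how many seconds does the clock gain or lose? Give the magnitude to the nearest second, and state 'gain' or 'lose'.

T ∝ √L, so T'/T = √(1.10930/1.105) = 1.00194.
In 86400 s of true time the clock registers 86400/1.00194 = 86232.4 s, so it loses 168 s.

lose 168 s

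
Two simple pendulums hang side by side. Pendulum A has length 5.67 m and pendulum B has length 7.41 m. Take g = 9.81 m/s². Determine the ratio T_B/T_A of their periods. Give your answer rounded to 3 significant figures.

T ∝ √L, so T_B/T_A = √(L_B/L_A) = √(7.41/5.67) = 1.14.

1.14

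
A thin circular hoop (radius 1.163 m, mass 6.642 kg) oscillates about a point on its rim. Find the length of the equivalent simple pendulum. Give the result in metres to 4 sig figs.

2.326 m

The equivalent simple-pendulum length is L_eq = I/(md), where I is about the pivot and d = 1.1630 m.
I_cm = mR² = 8.9838 kg·m², so I = I_cm + md² = 8.9838 + 8.9838 = 17.968 kg·m².
L_eq = 17.968/(6.642 × 1.1630) = 2.326 m.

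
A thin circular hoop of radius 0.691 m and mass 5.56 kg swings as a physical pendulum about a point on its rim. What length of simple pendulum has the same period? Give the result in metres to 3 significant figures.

1.38 m

The equivalent simple-pendulum length is L_eq = I/(md), where I is about the pivot and d = 0.6910 m.
I_cm = mR² = 2.655 kg·m², so I = I_cm + md² = 2.655 + 2.655 = 5.310 kg·m².
L_eq = 5.310/(5.56 × 0.6910) = 1.38 m.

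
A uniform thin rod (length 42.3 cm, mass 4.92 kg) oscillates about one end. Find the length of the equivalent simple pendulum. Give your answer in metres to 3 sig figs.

The equivalent simple-pendulum length is L_eq = I/(md), where I is about the pivot and d = 0.2115 m.
I_cm = (1/12)mL² = 0.07336 kg·m², so I = I_cm + md² = 0.07336 + 0.2201 = 0.2934 kg·m².
L_eq = 0.2934/(4.92 × 0.2115) = 0.282 m.

0.282 m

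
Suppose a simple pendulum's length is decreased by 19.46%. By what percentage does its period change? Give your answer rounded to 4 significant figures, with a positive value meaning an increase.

-10.26%

T ∝ √L, so T'/T = √(0.80540) = 0.89744.
Percentage change in T = (0.89744 − 1) × 100% = -10.26%.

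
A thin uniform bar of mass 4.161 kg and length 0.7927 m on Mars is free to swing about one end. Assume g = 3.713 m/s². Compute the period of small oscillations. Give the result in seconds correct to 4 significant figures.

2.370 s

For a physical pendulum T = 2π√(I/(mgd)), with d = 0.39635 m from pivot to centre of mass.
I_cm = mL²/12 = 4.161 × 0.7927²/12 = 0.21789 kg·m²; I = I_cm + md² = 0.21789 + 4.161 × 0.39635² = 0.87155 kg·m².
T = 2π√(0.87155/(4.161 × 3.713 × 0.39635)) = 2.370 s.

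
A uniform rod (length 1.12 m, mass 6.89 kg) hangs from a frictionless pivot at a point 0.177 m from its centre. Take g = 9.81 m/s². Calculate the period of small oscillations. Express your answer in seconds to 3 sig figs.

1.76 s

For a physical pendulum T = 2π√(I/(mgd)), with d = 0.1770 m from pivot to centre of mass.
I_cm = mL²/12 = 6.89 × 1.12²/12 = 0.7202 kg·m²; I = I_cm + md² = 0.7202 + 6.89 × 0.1770² = 0.9361 kg·m².
T = 2π√(0.9361/(6.89 × 9.81 × 0.1770)) = 1.76 s.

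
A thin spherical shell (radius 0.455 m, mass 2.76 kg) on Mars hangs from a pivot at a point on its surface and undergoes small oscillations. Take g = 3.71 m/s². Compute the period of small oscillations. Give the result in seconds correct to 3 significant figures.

2.84 s

I_cm = (2/3)mr² = 0.3809 kg·m². The pivot is at distance d = 0.455 m from the centre of mass.
By the parallel-axis theorem, I = I_cm + md² = 0.3809 + 0.5714 = 0.9523 kg·m².
T = 2π√(I/(mgd)) = 2π√(0.9523/(2.76 × 3.71 × 0.455)) = 2.84 s.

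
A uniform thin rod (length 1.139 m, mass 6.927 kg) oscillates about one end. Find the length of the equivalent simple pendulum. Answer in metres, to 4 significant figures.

0.7593 m

The equivalent simple-pendulum length is L_eq = I/(md), where I is about the pivot and d = 0.56950 m.
I_cm = (1/12)mL² = 0.74888 kg·m², so I = I_cm + md² = 0.74888 + 2.2466 = 2.9955 kg·m².
L_eq = 2.9955/(6.927 × 0.56950) = 0.7593 m.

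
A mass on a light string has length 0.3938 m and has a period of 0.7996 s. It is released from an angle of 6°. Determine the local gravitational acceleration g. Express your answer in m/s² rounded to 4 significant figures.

24.32 m/s²

From T = 2π√(L/g), g = 4π²L/T² = 4π² × 0.3938/0.79960² = 24.32 m/s².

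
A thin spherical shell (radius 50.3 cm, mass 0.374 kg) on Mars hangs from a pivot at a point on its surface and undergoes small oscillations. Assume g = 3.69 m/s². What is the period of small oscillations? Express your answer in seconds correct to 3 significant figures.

2.99 s

I_cm = (2/3)mr² = 0.06308 kg·m². The pivot is at distance d = 0.503 m from the centre of mass.
By the parallel-axis theorem, I = I_cm + md² = 0.06308 + 0.09463 = 0.1577 kg·m².
T = 2π√(I/(mgd)) = 2π√(0.1577/(0.374 × 3.69 × 0.503)) = 2.99 s.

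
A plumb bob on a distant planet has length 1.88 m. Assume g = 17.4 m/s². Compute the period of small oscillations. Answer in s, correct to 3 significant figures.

2.07 s

T = 2π√(L/g) = 2π√(1.88/17.4) = 2π × 0.3287 = 2.07 s.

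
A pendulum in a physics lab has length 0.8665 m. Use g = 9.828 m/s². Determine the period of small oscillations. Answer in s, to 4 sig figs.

1.866 s

T = 2π√(L/g) = 2π√(0.8665/9.828) = 2π × 0.29693 = 1.866 s.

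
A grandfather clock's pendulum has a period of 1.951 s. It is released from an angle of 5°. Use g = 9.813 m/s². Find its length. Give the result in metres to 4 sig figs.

From T = 2π√(L/g), L = gT²/(4π²) = 9.813 × 1.9510²/(4π²) = 0.9461 m.

0.9461 m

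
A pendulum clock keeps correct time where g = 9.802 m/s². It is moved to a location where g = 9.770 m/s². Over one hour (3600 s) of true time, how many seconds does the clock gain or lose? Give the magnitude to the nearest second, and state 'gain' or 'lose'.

The clock's period scales as T ∝ 1/√g, so T'/T = √(9.802/9.770) = 1.00164.
In 3600 s of true time the clock registers 3600/1.00164 = 3594.1 s, so it loses 6 s.

lose 6 s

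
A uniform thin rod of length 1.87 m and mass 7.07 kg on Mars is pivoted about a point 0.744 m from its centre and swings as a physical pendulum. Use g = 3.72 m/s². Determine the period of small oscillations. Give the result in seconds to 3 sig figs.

3.47 s

For a physical pendulum T = 2π√(I/(mgd)), with d = 0.7440 m from pivot to centre of mass.
I_cm = mL²/12 = 7.07 × 1.87²/12 = 2.060 kg·m²; I = I_cm + md² = 2.060 + 7.07 × 0.7440² = 5.974 kg·m².
T = 2π√(5.974/(7.07 × 3.72 × 0.7440)) = 3.47 s.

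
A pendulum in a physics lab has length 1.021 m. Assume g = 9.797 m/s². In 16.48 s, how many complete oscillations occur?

8

T = 2π√(L/g) = 2π√(1.021/9.797) = 2.0284 s.
Number of complete oscillations = ⌊16.48/2.0284⌋ = ⌊8.1248⌋ = 8.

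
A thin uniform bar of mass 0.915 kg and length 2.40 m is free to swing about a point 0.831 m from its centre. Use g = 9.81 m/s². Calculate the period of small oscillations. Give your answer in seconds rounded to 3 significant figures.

2.38 s

For a physical pendulum T = 2π√(I/(mgd)), with d = 0.8310 m from pivot to centre of mass.
I_cm = mL²/12 = 0.915 × 2.40²/12 = 0.4392 kg·m²; I = I_cm + md² = 0.4392 + 0.915 × 0.8310² = 1.071 kg·m².
T = 2π√(1.071/(0.915 × 9.81 × 0.8310)) = 2.38 s.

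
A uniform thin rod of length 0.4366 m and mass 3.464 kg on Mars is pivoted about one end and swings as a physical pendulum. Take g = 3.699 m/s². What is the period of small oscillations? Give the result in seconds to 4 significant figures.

1.763 s

For a physical pendulum T = 2π√(I/(mgd)), with d = 0.21830 m from pivot to centre of mass.
I_cm = mL²/12 = 3.464 × 0.4366²/12 = 0.055026 kg·m²; I = I_cm + md² = 0.055026 + 3.464 × 0.21830² = 0.22010 kg·m².
T = 2π√(0.22010/(3.464 × 3.699 × 0.21830)) = 1.763 s.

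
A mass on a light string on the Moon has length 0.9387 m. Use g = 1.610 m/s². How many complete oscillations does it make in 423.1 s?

T = 2π√(L/g) = 2π√(0.9387/1.610) = 4.7977 s.
Number of complete oscillations = ⌊423.1/4.7977⌋ = ⌊88.189⌋ = 88.

88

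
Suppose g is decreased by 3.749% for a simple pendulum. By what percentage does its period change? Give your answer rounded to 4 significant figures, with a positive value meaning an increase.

T ∝ 1/√g, so T'/T = 1/√(0.96251) = 1.0193.
Percentage change in T = (1.0193 − 1) × 100% = 1.929%.

1.929%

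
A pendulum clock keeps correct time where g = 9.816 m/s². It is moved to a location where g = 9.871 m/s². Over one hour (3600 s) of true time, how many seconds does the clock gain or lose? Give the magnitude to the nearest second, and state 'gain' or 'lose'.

gain 10 s

The clock's period scales as T ∝ 1/√g, so T'/T = √(9.816/9.871) = 0.997210.
In 3600 s of true time the clock registers 3600/0.997210 = 3610.1 s, so it gains 10 s.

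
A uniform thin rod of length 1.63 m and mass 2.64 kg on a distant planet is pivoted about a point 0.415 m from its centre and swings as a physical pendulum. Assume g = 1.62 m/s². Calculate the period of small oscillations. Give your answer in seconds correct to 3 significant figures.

4.81 s

For a physical pendulum T = 2π√(I/(mgd)), with d = 0.4150 m from pivot to centre of mass.
I_cm = mL²/12 = 2.64 × 1.63²/12 = 0.5845 kg·m²; I = I_cm + md² = 0.5845 + 2.64 × 0.4150² = 1.039 kg·m².
T = 2π√(1.039/(2.64 × 1.62 × 0.4150)) = 4.81 s.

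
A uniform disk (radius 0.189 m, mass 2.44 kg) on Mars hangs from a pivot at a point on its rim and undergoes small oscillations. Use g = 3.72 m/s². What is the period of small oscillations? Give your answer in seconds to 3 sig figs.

1.73 s

I_cm = ½mr² = 0.04358 kg·m². The pivot is at distance d = 0.189 m from the centre of mass.
By the parallel-axis theorem, I = I_cm + md² = 0.04358 + 0.08716 = 0.1307 kg·m².
T = 2π√(I/(mgd)) = 2π√(0.1307/(2.44 × 3.72 × 0.189)) = 1.73 s.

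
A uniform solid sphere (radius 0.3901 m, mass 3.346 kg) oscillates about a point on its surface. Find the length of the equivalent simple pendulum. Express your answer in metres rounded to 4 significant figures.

0.5461 m

The equivalent simple-pendulum length is L_eq = I/(md), where I is about the pivot and d = 0.39010 m.
I_cm = (2/5)mR² = 0.20368 kg·m², so I = I_cm + md² = 0.20368 + 0.50919 = 0.71286 kg·m².
L_eq = 0.71286/(3.346 × 0.39010) = 0.5461 m.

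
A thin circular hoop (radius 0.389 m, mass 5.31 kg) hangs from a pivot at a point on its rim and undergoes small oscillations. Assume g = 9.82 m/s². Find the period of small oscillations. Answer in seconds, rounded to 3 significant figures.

I_cm = mr² = 0.8035 kg·m². The pivot is at distance d = 0.389 m from the centre of mass.
By the parallel-axis theorem, I = I_cm + md² = 0.8035 + 0.8035 = 1.607 kg·m².
T = 2π√(I/(mgd)) = 2π√(1.607/(5.31 × 9.82 × 0.389)) = 1.77 s.

1.77 s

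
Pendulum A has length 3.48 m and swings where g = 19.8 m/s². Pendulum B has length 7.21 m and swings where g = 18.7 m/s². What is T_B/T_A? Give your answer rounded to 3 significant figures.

1.48

T = 2π√(L/g), so T_B/T_A = √((L_B/g_B)/(L_A/g_A)) = √((7.21/18.7)/(3.48/19.8)) = 1.48.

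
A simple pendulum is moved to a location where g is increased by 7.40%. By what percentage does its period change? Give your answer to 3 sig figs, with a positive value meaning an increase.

-3.51%

T ∝ 1/√g, so T'/T = 1/√(1.074) = 0.9649.
Percentage change in T = (0.9649 − 1) × 100% = -3.51%.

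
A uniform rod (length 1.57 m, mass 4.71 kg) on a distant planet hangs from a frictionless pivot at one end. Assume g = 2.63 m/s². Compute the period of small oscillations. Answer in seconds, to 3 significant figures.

3.96 s

For a physical pendulum T = 2π√(I/(mgd)), with d = 0.7850 m from pivot to centre of mass.
I_cm = mL²/12 = 4.71 × 1.57²/12 = 0.9675 kg·m²; I = I_cm + md² = 0.9675 + 4.71 × 0.7850² = 3.870 kg·m².
T = 2π√(3.870/(4.71 × 2.63 × 0.7850)) = 3.96 s.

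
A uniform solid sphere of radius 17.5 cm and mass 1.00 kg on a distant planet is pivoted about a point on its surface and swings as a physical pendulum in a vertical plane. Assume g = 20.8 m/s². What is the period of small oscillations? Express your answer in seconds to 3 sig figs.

0.682 s

I_cm = (2/5)mr² = 0.01225 kg·m². The pivot is at distance d = 0.175 m from the centre of mass.
By the parallel-axis theorem, I = I_cm + md² = 0.01225 + 0.03062 = 0.04287 kg·m².
T = 2π√(I/(mgd)) = 2π√(0.04287/(1.00 × 20.8 × 0.175)) = 0.682 s.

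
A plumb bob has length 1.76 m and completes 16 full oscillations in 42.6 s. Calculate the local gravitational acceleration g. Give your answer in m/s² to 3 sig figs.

T = 42.6/16 = 2.663 s.
From T = 2π√(L/g), g = 4π²L/T² = 4π² × 1.76/2.663² = 9.80 m/s².

9.80 m/s²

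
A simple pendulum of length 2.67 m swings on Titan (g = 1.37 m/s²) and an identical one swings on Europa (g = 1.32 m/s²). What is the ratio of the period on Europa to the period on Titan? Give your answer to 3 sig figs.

T ∝ 1/√g, so T₂/T₁ = √(g₁/g₂) = √(1.37/1.32) = 1.02.

1.02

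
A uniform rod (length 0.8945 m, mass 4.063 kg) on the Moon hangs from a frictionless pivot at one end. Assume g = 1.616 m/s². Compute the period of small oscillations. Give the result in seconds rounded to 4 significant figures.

For a physical pendulum T = 2π√(I/(mgd)), with d = 0.44725 m from pivot to centre of mass.
I_cm = mL²/12 = 4.063 × 0.8945²/12 = 0.27091 kg·m²; I = I_cm + md² = 0.27091 + 4.063 × 0.44725² = 1.0836 kg·m².
T = 2π√(1.0836/(4.063 × 1.616 × 0.44725)) = 3.817 s.

3.817 s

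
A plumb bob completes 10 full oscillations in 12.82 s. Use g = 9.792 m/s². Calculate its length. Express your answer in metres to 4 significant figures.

T = 12.82/10 = 1.2820 s.
From T = 2π√(L/g), L = gT²/(4π²) = 9.792 × 1.2820²/(4π²) = 0.4077 m.

0.4077 m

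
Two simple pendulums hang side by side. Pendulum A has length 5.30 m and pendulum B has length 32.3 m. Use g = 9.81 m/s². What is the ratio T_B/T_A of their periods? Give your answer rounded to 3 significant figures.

2.47

T ∝ √L, so T_B/T_A = √(L_B/L_A) = √(32.3/5.30) = 2.47.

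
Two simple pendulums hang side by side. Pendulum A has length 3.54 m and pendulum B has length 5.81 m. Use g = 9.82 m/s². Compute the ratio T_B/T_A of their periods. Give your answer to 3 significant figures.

1.28

T ∝ √L, so T_B/T_A = √(L_B/L_A) = √(5.81/3.54) = 1.28.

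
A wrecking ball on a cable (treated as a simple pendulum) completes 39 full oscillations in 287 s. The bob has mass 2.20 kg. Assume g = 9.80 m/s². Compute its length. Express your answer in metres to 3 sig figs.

13.4 m

T = 287/39 = 7.359 s.
From T = 2π√(L/g), L = gT²/(4π²) = 9.80 × 7.359²/(4π²) = 13.4 m.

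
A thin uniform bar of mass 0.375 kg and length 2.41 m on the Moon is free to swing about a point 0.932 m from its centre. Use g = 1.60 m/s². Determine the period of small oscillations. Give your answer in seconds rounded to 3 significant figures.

5.98 s

For a physical pendulum T = 2π√(I/(mgd)), with d = 0.9320 m from pivot to centre of mass.
I_cm = mL²/12 = 0.375 × 2.41²/12 = 0.1815 kg·m²; I = I_cm + md² = 0.1815 + 0.375 × 0.9320² = 0.5072 kg·m².
T = 2π√(0.5072/(0.375 × 1.60 × 0.9320)) = 5.98 s.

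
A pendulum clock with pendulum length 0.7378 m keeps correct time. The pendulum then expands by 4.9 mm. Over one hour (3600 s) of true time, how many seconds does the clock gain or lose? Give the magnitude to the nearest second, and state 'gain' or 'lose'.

lose 12 s

T ∝ √L, so T'/T = √(0.74270/0.7378) = 1.00332.
In 3600 s of true time the clock registers 3600/1.00332 = 3588.1 s, so it loses 12 s.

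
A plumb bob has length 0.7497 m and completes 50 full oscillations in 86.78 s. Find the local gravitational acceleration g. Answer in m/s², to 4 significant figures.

T = 86.78/50 = 1.7356 s.
From T = 2π√(L/g), g = 4π²L/T² = 4π² × 0.7497/1.7356² = 9.825 m/s².

9.825 m/s²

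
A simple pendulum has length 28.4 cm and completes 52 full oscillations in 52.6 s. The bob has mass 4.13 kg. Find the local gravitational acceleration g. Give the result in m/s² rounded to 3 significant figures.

11.0 m/s²

T = 52.6/52 = 1.012 s.
From T = 2π√(L/g), g = 4π²L/T² = 4π² × 0.284/1.012² = 11.0 m/s².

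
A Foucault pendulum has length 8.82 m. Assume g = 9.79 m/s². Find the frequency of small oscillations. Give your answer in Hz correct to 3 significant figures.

0.168 Hz

T = 2π√(L/g) = 2π√(8.82/9.79) = 5.964 s, so f = 1/T = 0.168 Hz.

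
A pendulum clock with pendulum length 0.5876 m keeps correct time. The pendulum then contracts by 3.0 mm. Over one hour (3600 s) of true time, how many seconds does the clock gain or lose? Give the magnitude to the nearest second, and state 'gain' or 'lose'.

gain 9 s

T ∝ √L, so T'/T = √(0.58460/0.5876) = 0.997444.
In 3600 s of true time the clock registers 3600/0.997444 = 3609.2 s, so it gains 9 s.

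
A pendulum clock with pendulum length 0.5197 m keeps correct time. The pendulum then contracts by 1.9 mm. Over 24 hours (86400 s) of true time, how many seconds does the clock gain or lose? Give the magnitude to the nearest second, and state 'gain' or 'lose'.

gain 158 s

T ∝ √L, so T'/T = √(0.51780/0.5197) = 0.998170.
In 86400 s of true time the clock registers 86400/0.998170 = 86558.4 s, so it gains 158 s.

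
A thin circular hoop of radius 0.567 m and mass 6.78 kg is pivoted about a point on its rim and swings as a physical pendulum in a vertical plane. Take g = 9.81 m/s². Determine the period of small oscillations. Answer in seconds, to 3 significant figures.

I_cm = mr² = 2.180 kg·m². The pivot is at distance d = 0.567 m from the centre of mass.
By the parallel-axis theorem, I = I_cm + md² = 2.180 + 2.180 = 4.359 kg·m².
T = 2π√(I/(mgd)) = 2π√(4.359/(6.78 × 9.81 × 0.567)) = 2.14 s.

2.14 s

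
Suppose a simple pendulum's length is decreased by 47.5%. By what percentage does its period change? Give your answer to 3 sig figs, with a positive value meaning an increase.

T ∝ √L, so T'/T = √(0.5250) = 0.7246.
Percentage change in T = (0.7246 − 1) × 100% = -27.5%.

-27.5%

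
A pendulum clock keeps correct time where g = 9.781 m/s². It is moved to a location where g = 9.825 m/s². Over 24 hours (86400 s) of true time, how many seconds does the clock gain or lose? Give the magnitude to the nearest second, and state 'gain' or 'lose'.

gain 194 s

The clock's period scales as T ∝ 1/√g, so T'/T = √(9.781/9.825) = 0.997758.
In 86400 s of true time the clock registers 86400/0.997758 = 86594.1 s, so it gains 194 s.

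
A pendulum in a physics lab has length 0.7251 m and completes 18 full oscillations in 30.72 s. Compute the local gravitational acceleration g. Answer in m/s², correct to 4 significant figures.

T = 30.72/18 = 1.7067 s.
From T = 2π√(L/g), g = 4π²L/T² = 4π² × 0.7251/1.7067² = 9.828 m/s².

9.828 m/s²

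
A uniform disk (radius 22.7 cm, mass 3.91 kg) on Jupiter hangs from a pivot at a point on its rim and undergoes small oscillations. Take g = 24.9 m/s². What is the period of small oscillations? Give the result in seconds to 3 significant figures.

I_cm = ½mr² = 0.1007 kg·m². The pivot is at distance d = 0.227 m from the centre of mass.
By the parallel-axis theorem, I = I_cm + md² = 0.1007 + 0.2015 = 0.3022 kg·m².
T = 2π√(I/(mgd)) = 2π√(0.3022/(3.91 × 24.9 × 0.227)) = 0.735 s.

0.735 s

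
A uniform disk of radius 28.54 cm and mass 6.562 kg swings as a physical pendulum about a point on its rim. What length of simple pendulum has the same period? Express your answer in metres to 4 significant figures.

The equivalent simple-pendulum length is L_eq = I/(md), where I is about the pivot and d = 0.28540 m.
I_cm = ½mR² = 0.26725 kg·m², so I = I_cm + md² = 0.26725 + 0.53450 = 0.80174 kg·m².
L_eq = 0.80174/(6.562 × 0.28540) = 0.4281 m.

0.4281 m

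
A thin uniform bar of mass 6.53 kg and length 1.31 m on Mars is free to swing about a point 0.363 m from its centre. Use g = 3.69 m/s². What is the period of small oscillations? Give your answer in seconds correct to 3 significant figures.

For a physical pendulum T = 2π√(I/(mgd)), with d = 0.3630 m from pivot to centre of mass.
I_cm = mL²/12 = 6.53 × 1.31²/12 = 0.9338 kg·m²; I = I_cm + md² = 0.9338 + 6.53 × 0.3630² = 1.794 kg·m².
T = 2π√(1.794/(6.53 × 3.69 × 0.3630)) = 2.85 s.

2.85 s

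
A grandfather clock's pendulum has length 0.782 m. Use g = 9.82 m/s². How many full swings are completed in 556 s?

313

T = 2π√(L/g) = 2π√(0.782/9.82) = 1.773 s.
Number of complete oscillations = ⌊556/1.773⌋ = ⌊313.6⌋ = 313.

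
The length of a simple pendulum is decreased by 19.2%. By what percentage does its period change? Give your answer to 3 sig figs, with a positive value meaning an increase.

-10.1%

T ∝ √L, so T'/T = √(0.8080) = 0.8989.
Percentage change in T = (0.8989 − 1) × 100% = -10.1%.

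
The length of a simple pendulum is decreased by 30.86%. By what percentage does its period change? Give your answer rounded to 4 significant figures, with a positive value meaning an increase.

T ∝ √L, so T'/T = √(0.69140) = 0.83150.
Percentage change in T = (0.83150 − 1) × 100% = -16.85%.

-16.85%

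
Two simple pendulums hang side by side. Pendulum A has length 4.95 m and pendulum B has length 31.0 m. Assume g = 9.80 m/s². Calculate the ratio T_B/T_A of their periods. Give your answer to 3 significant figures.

2.50

T ∝ √L, so T_B/T_A = √(L_B/L_A) = √(31.0/4.95) = 2.50.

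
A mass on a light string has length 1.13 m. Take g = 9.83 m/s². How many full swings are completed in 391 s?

T = 2π√(L/g) = 2π√(1.13/9.83) = 2.130 s.
Number of complete oscillations = ⌊391/2.130⌋ = ⌊183.5⌋ = 183.

183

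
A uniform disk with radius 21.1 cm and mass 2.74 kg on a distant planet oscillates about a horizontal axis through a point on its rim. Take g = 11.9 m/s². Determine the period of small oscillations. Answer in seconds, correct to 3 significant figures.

1.02 s

I_cm = ½mr² = 0.06099 kg·m². The pivot is at distance d = 0.211 m from the centre of mass.
By the parallel-axis theorem, I = I_cm + md² = 0.06099 + 0.1220 = 0.1830 kg·m².
T = 2π√(I/(mgd)) = 2π√(0.1830/(2.74 × 11.9 × 0.211)) = 1.02 s.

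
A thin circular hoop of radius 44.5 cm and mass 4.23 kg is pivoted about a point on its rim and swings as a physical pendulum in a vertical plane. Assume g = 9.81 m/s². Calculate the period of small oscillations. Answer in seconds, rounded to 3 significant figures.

I_cm = mr² = 0.8376 kg·m². The pivot is at distance d = 0.445 m from the centre of mass.
By the parallel-axis theorem, I = I_cm + md² = 0.8376 + 0.8376 = 1.675 kg·m².
T = 2π√(I/(mgd)) = 2π√(1.675/(4.23 × 9.81 × 0.445)) = 1.89 s.

1.89 s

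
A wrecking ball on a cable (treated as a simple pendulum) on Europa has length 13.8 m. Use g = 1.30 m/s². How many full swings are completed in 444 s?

T = 2π√(L/g) = 2π√(13.8/1.30) = 20.47 s.
Number of complete oscillations = ⌊444/20.47⌋ = ⌊21.69⌋ = 21.

21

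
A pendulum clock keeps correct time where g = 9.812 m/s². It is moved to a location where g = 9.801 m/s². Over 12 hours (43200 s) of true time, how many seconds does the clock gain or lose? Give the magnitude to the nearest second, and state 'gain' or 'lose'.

The clock's period scales as T ∝ 1/√g, so T'/T = √(9.812/9.801) = 1.00056.
In 43200 s of true time the clock registers 43200/1.00056 = 43175.8 s, so it loses 24 s.

lose 24 s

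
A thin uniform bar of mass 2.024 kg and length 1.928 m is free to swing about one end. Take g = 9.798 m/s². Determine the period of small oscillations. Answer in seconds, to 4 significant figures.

2.276 s

For a physical pendulum T = 2π√(I/(mgd)), with d = 0.96400 m from pivot to centre of mass.
I_cm = mL²/12 = 2.024 × 1.928²/12 = 0.62697 kg·m²; I = I_cm + md² = 0.62697 + 2.024 × 0.96400² = 2.5079 kg·m².
T = 2π√(2.5079/(2.024 × 9.798 × 0.96400)) = 2.276 s.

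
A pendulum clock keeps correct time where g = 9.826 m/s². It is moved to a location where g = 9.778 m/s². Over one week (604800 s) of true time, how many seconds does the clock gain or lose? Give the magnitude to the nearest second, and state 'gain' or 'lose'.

lose 1479 s

The clock's period scales as T ∝ 1/√g, so T'/T = √(9.826/9.778) = 1.00245.
In 604800 s of true time the clock registers 604800/1.00245 = 603321.0 s, so it loses 1479 s.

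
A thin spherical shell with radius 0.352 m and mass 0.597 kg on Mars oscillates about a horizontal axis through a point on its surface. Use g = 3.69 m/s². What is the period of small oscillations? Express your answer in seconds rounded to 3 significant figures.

2.51 s

I_cm = (2/3)mr² = 0.04931 kg·m². The pivot is at distance d = 0.352 m from the centre of mass.
By the parallel-axis theorem, I = I_cm + md² = 0.04931 + 0.07397 = 0.1233 kg·m².
T = 2π√(I/(mgd)) = 2π√(0.1233/(0.597 × 3.69 × 0.352)) = 2.51 s.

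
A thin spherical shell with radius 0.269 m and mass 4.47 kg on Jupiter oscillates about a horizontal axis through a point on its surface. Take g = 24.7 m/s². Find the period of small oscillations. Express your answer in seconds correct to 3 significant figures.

I_cm = (2/3)mr² = 0.2156 kg·m². The pivot is at distance d = 0.269 m from the centre of mass.
By the parallel-axis theorem, I = I_cm + md² = 0.2156 + 0.3235 = 0.5391 kg·m².
T = 2π√(I/(mgd)) = 2π√(0.5391/(4.47 × 24.7 × 0.269)) = 0.847 s.

0.847 s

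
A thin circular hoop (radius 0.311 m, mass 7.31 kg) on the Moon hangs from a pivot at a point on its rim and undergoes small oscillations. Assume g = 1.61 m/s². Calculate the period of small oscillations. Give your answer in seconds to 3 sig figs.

3.91 s

I_cm = mr² = 0.7070 kg·m². The pivot is at distance d = 0.311 m from the centre of mass.
By the parallel-axis theorem, I = I_cm + md² = 0.7070 + 0.7070 = 1.414 kg·m².
T = 2π√(I/(mgd)) = 2π√(1.414/(7.31 × 1.61 × 0.311)) = 3.91 s.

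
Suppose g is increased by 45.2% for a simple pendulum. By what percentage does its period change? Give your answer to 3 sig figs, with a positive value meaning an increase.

T ∝ 1/√g, so T'/T = 1/√(1.452) = 0.8299.
Percentage change in T = (0.8299 − 1) × 100% = -17.0%.

-17.0%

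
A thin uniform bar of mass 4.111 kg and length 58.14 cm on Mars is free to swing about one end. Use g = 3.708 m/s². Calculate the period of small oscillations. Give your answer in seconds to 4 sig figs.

2.031 s

For a physical pendulum T = 2π√(I/(mgd)), with d = 0.29070 m from pivot to centre of mass.
I_cm = mL²/12 = 4.111 × 0.5814²/12 = 0.11580 kg·m²; I = I_cm + md² = 0.11580 + 4.111 × 0.29070² = 0.46321 kg·m².
T = 2π√(0.46321/(4.111 × 3.708 × 0.29070)) = 2.031 s.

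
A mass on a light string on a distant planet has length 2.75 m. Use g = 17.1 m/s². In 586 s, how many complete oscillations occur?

T = 2π√(L/g) = 2π√(2.75/17.1) = 2.520 s.
Number of complete oscillations = ⌊586/2.520⌋ = ⌊232.6⌋ = 232.

232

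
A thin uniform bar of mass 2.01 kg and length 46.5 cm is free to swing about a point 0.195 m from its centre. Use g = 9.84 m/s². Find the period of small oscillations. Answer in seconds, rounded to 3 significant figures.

1.07 s

For a physical pendulum T = 2π√(I/(mgd)), with d = 0.1950 m from pivot to centre of mass.
I_cm = mL²/12 = 2.01 × 0.465²/12 = 0.03622 kg·m²; I = I_cm + md² = 0.03622 + 2.01 × 0.1950² = 0.1126 kg·m².
T = 2π√(0.1126/(2.01 × 9.84 × 0.1950)) = 1.07 s.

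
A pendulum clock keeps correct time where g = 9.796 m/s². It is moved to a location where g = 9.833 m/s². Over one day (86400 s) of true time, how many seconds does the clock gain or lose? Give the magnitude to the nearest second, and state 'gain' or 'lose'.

The clock's period scales as T ∝ 1/√g, so T'/T = √(9.796/9.833) = 0.998117.
In 86400 s of true time the clock registers 86400/0.998117 = 86563.0 s, so it gains 163 s.

gain 163 s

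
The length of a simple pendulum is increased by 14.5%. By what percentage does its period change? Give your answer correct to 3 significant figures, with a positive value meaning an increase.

T ∝ √L, so T'/T = √(1.145) = 1.070.
Percentage change in T = (1.070 − 1) × 100% = 7.00%.

7.00%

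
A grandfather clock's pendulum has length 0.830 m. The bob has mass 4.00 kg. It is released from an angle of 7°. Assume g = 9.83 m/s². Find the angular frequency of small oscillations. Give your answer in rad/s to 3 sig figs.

ω = √(g/L) = √(9.83/0.830) = 3.44 rad/s.

3.44 rad/s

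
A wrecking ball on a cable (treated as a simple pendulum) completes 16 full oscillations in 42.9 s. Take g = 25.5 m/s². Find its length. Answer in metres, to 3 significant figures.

T = 42.9/16 = 2.681 s.
From T = 2π√(L/g), L = gT²/(4π²) = 25.5 × 2.681²/(4π²) = 4.64 m.

4.64 m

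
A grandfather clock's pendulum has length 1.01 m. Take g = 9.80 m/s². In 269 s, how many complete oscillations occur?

133

T = 2π√(L/g) = 2π√(1.01/9.80) = 2.017 s.
Number of complete oscillations = ⌊269/2.017⌋ = ⌊133.4⌋ = 133.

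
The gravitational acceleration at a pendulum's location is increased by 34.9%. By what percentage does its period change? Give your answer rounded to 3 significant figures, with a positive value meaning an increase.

-13.9%

T ∝ 1/√g, so T'/T = 1/√(1.349) = 0.8610.
Percentage change in T = (0.8610 − 1) × 100% = -13.9%.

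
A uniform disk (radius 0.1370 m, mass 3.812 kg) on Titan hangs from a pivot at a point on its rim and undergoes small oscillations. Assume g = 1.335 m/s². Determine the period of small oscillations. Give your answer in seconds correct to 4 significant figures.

2.465 s

I_cm = ½mr² = 0.035774 kg·m². The pivot is at distance d = 0.1370 m from the centre of mass.
By the parallel-axis theorem, I = I_cm + md² = 0.035774 + 0.071547 = 0.10732 kg·m².
T = 2π√(I/(mgd)) = 2π√(0.10732/(3.812 × 1.335 × 0.1370)) = 2.465 s.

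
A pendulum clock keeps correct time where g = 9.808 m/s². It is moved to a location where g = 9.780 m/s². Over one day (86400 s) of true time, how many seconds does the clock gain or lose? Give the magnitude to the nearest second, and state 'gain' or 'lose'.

The clock's period scales as T ∝ 1/√g, so T'/T = √(9.808/9.780) = 1.00143.
In 86400 s of true time the clock registers 86400/1.00143 = 86276.6 s, so it loses 123 s.

lose 123 s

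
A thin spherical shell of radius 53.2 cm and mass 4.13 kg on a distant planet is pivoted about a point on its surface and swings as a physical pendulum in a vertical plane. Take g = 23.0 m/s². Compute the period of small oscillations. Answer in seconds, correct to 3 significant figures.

1.23 s

I_cm = (2/3)mr² = 0.7793 kg·m². The pivot is at distance d = 0.532 m from the centre of mass.
By the parallel-axis theorem, I = I_cm + md² = 0.7793 + 1.169 = 1.948 kg·m².
T = 2π√(I/(mgd)) = 2π√(1.948/(4.13 × 23.0 × 0.532)) = 1.23 s.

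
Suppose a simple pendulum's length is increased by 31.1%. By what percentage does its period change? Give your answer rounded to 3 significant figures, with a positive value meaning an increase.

14.5%

T ∝ √L, so T'/T = √(1.311) = 1.145.
Percentage change in T = (1.145 − 1) × 100% = 14.5%.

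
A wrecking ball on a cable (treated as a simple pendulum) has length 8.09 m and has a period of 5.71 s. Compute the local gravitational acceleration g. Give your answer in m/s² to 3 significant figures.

From T = 2π√(L/g), g = 4π²L/T² = 4π² × 8.09/5.710² = 9.80 m/s².

9.80 m/s²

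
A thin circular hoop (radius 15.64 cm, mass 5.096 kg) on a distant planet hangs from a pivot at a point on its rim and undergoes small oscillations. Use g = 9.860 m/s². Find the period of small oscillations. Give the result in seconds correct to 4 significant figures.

1.119 s

I_cm = mr² = 0.12465 kg·m². The pivot is at distance d = 0.1564 m from the centre of mass.
By the parallel-axis theorem, I = I_cm + md² = 0.12465 + 0.12465 = 0.24931 kg·m².
T = 2π√(I/(mgd)) = 2π√(0.24931/(5.096 × 9.860 × 0.1564)) = 1.119 s.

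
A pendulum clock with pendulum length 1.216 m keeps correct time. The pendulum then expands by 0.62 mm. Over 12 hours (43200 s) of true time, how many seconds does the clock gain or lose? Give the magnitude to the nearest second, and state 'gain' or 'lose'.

T ∝ √L, so T'/T = √(1.21662/1.216) = 1.00025.
In 43200 s of true time the clock registers 43200/1.00025 = 43189.0 s, so it loses 11 s.

lose 11 s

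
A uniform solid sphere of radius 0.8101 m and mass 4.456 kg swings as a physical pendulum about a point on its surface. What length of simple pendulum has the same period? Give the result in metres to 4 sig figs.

1.134 m

The equivalent simple-pendulum length is L_eq = I/(md), where I is about the pivot and d = 0.81010 m.
I_cm = (2/5)mR² = 1.1697 kg·m², so I = I_cm + md² = 1.1697 + 2.9243 = 4.0940 kg·m².
L_eq = 4.0940/(4.456 × 0.81010) = 1.134 m.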